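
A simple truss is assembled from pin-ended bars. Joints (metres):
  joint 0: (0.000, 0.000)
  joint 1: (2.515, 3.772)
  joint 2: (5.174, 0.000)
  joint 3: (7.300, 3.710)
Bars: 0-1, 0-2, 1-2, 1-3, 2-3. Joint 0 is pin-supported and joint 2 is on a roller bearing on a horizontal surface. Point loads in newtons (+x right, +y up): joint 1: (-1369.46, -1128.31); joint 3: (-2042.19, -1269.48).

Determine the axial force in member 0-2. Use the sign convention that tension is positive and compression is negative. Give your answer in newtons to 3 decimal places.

-1730.795

N=4 nodes, M=5 members, R=3 reactions → 2N=8, M+R=8
member 0 (0-1): L=4.5336, (cx,cy)=(0.5548,0.8320)
member 1 (0-2): L=5.1740, (cx,cy)=(1.0000,0.0000)
member 2 (1-2): L=4.6150, (cx,cy)=(0.5762,-0.8173)
member 3 (1-3): L=4.7854, (cx,cy)=(0.9999,-0.0130)
member 4 (2-3): L=4.2760, (cx,cy)=(0.4972,0.8676)
solve A·x = −loads:
  F[0-1] = -3029.9271 N (compression)
  F[0-2] = -1730.7946 N (compression)
  F[1-2] = +1724.5684 N (tension)
  F[1-3] = -1305.1394 N (compression)
  F[2-3] = -1482.6338 N (compression)
  Rx@0 = +3411.6500 N
  Ry@0 = +2520.9489 N
  Ry@2 = -123.1589 N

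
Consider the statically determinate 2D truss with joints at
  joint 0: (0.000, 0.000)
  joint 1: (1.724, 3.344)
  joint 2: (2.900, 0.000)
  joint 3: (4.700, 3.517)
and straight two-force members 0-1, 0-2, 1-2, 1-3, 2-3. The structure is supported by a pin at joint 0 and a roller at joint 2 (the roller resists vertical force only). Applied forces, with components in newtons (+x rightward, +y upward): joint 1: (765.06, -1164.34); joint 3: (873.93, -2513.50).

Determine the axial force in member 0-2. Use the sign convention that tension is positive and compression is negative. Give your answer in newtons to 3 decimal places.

76.871

N=4 nodes, M=5 members, R=3 reactions → 2N=8, M+R=8
member 0 (0-1): L=3.7622, (cx,cy)=(0.4582,0.8888)
member 1 (0-2): L=2.9000, (cx,cy)=(1.0000,0.0000)
member 2 (1-2): L=3.5448, (cx,cy)=(0.3318,-0.9434)
member 3 (1-3): L=2.9810, (cx,cy)=(0.9983,0.0580)
member 4 (2-3): L=3.9509, (cx,cy)=(0.4556,0.8902)
solve A·x = −loads:
  F[0-1] = +3408.9783 N (tension)
  F[0-2] = +76.8712 N (tension)
  F[1-2] = -4308.9462 N (compression)
  F[1-3] = +2230.3427 N (tension)
  F[2-3] = -2968.9692 N (compression)
  Rx@0 = -1638.9900 N
  Ry@0 = -3030.0030 N
  Ry@2 = +6707.8430 N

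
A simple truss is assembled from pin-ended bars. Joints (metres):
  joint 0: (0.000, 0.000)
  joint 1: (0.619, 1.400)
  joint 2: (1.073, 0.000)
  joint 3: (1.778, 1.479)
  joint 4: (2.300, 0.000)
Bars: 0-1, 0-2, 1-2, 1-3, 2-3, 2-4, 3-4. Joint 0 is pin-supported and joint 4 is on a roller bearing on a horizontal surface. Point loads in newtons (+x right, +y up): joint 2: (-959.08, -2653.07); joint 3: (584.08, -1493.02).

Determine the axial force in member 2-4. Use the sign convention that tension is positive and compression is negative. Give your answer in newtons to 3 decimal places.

N=5 nodes, M=7 members, R=3 reactions → 2N=10, M+R=10
member 0 (0-1): L=1.5307, (cx,cy)=(0.4044,0.9146)
member 1 (0-2): L=1.0730, (cx,cy)=(1.0000,0.0000)
member 2 (1-2): L=1.4718, (cx,cy)=(0.3085,-0.9512)
member 3 (1-3): L=1.1617, (cx,cy)=(0.9977,0.0680)
member 4 (2-3): L=1.6384, (cx,cy)=(0.4303,0.9027)
member 5 (2-4): L=1.2270, (cx,cy)=(1.0000,0.0000)
member 6 (3-4): L=1.5684, (cx,cy)=(0.3328,-0.9430)
solve A·x = −loads:
  F[0-1] = -1507.3588 N (compression)
  F[0-2] = +234.5456 N (tension)
  F[1-2] = +1375.2180 N (tension)
  F[1-3] = -1036.1598 N (compression)
  F[2-3] = +1489.8965 N (tension)
  F[2-4] = +976.7552 N (tension)
  F[3-4] = -2934.7841 N (compression)
  Rx@0 = +375.0000 N
  Ry@0 = +1378.6170 N
  Ry@4 = +2767.4730 N

976.755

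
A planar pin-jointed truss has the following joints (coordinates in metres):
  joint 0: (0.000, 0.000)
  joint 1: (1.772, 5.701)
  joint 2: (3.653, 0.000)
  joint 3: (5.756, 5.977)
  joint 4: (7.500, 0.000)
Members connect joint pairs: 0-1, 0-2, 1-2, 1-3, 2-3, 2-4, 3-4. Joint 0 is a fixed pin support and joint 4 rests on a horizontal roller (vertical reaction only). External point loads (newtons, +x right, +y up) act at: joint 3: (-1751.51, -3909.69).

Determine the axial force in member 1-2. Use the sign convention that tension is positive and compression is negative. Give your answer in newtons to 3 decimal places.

2321.855

N=5 nodes, M=7 members, R=3 reactions → 2N=10, M+R=10
member 0 (0-1): L=5.9700, (cx,cy)=(0.2968,0.9549)
member 1 (0-2): L=3.6530, (cx,cy)=(1.0000,0.0000)
member 2 (1-2): L=6.0033, (cx,cy)=(0.3133,-0.9496)
member 3 (1-3): L=3.9935, (cx,cy)=(0.9976,0.0691)
member 4 (2-3): L=6.3362, (cx,cy)=(0.3319,0.9433)
member 5 (2-4): L=3.8470, (cx,cy)=(1.0000,0.0000)
member 6 (3-4): L=6.2262, (cx,cy)=(0.2801,-0.9600)
solve A·x = −loads:
  F[0-1] = -2413.7457 N (compression)
  F[0-2] = -1035.0731 N (compression)
  F[1-2] = +2321.8550 N (tension)
  F[1-3] = -1447.3996 N (compression)
  F[2-3] = -2337.4398 N (compression)
  F[2-4] = +468.2335 N (tension)
  F[3-4] = -1671.6366 N (compression)
  Rx@0 = +1751.5100 N
  Ry@0 = +2304.9700 N
  Ry@4 = +1604.7200 N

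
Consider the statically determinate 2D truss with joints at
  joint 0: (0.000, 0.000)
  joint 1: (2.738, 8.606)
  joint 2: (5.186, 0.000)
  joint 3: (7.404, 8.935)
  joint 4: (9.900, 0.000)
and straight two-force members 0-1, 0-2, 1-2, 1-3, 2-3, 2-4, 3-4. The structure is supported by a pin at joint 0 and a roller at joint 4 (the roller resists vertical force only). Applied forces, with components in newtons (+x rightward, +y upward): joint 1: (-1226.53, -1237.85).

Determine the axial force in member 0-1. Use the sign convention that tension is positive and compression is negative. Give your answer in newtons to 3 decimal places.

N=5 nodes, M=7 members, R=3 reactions → 2N=10, M+R=10
member 0 (0-1): L=9.0311, (cx,cy)=(0.3032,0.9529)
member 1 (0-2): L=5.1860, (cx,cy)=(1.0000,0.0000)
member 2 (1-2): L=8.9474, (cx,cy)=(0.2736,-0.9618)
member 3 (1-3): L=4.6776, (cx,cy)=(0.9975,0.0703)
member 4 (2-3): L=9.2062, (cx,cy)=(0.2409,0.9705)
member 5 (2-4): L=4.7140, (cx,cy)=(1.0000,0.0000)
member 6 (3-4): L=9.2771, (cx,cy)=(0.2691,-0.9631)
solve A·x = −loads:
  F[0-1] = -2058.6064 N (compression)
  F[0-2] = -602.4095 N (compression)
  F[1-2] = +781.0778 N (tension)
  F[1-3] = +389.6724 N (tension)
  F[2-3] = -774.0763 N (compression)
  F[2-4] = -202.2129 N (compression)
  F[3-4] = +751.5807 N (tension)
  Rx@0 = +1226.5300 N
  Ry@0 = +1961.7171 N
  Ry@4 = -723.8671 N

-2058.606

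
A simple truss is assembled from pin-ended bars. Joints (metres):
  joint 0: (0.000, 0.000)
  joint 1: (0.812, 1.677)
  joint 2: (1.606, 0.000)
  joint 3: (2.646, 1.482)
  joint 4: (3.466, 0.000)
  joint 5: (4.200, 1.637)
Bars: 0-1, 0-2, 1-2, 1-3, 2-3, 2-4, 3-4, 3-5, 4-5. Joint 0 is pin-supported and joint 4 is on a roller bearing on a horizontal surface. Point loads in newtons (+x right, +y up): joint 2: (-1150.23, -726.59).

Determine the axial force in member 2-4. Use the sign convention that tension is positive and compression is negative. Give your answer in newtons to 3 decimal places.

186.282

N=6 nodes, M=9 members, R=3 reactions → 2N=12, M+R=12
member 0 (0-1): L=1.8632, (cx,cy)=(0.4358,0.9000)
member 1 (0-2): L=1.6060, (cx,cy)=(1.0000,0.0000)
member 2 (1-2): L=1.8555, (cx,cy)=(0.4279,-0.9038)
member 3 (1-3): L=1.8443, (cx,cy)=(0.9944,-0.1057)
member 4 (2-3): L=1.8105, (cx,cy)=(0.5744,0.8186)
member 5 (2-4): L=1.8600, (cx,cy)=(1.0000,0.0000)
member 6 (3-4): L=1.6937, (cx,cy)=(0.4841,-0.8750)
member 7 (3-5): L=1.5617, (cx,cy)=(0.9951,0.0993)
member 8 (4-5): L=1.7940, (cx,cy)=(0.4091,0.9125)
solve A·x = −loads:
  F[0-1] = -433.2216 N (compression)
  F[0-2] = -961.4323 N (compression)
  F[1-2] = +477.6709 N (tension)
  F[1-3] = -395.4210 N (compression)
  F[2-3] = +360.2244 N (tension)
  F[2-4] = +186.2825 N (tension)
  F[3-4] = -384.7712 N (compression)
  F[3-5] = -0.0000 N (tension)
  F[4-5] = +0.0000 N (tension)
  Rx@0 = +1150.2300 N
  Ry@0 = +389.9185 N
  Ry@4 = +336.6715 N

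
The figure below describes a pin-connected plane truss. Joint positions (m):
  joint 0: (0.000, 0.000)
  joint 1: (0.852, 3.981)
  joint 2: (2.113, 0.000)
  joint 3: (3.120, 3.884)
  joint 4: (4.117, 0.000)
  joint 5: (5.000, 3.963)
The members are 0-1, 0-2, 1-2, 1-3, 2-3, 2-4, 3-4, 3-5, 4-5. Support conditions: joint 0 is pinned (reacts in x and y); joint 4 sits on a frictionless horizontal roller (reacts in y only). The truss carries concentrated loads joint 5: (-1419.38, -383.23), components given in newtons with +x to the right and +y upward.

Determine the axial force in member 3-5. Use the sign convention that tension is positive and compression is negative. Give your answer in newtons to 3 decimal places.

N=6 nodes, M=9 members, R=3 reactions → 2N=12, M+R=12
member 0 (0-1): L=4.0712, (cx,cy)=(0.2093,0.9779)
member 1 (0-2): L=2.1130, (cx,cy)=(1.0000,0.0000)
member 2 (1-2): L=4.1759, (cx,cy)=(0.3020,-0.9533)
member 3 (1-3): L=2.2701, (cx,cy)=(0.9991,-0.0427)
member 4 (2-3): L=4.0124, (cx,cy)=(0.2510,0.9680)
member 5 (2-4): L=2.0040, (cx,cy)=(1.0000,0.0000)
member 6 (3-4): L=4.0099, (cx,cy)=(0.2486,-0.9686)
member 7 (3-5): L=1.8817, (cx,cy)=(0.9991,0.0420)
member 8 (4-5): L=4.0602, (cx,cy)=(0.2175,0.9761)
solve A·x = −loads:
  F[0-1] = -1313.1715 N (compression)
  F[0-2] = -1144.5628 N (compression)
  F[1-2] = +1377.9691 N (tension)
  F[1-3] = -691.5512 N (compression)
  F[2-3] = -1357.0766 N (compression)
  F[2-4] = -387.8738 N (compression)
  F[3-4] = +1267.3034 N (tension)
  F[3-5] = -1347.7885 N (compression)
  F[4-5] = -334.6540 N (compression)
  Rx@0 = +1419.3800 N
  Ry@0 = +1284.0930 N
  Ry@4 = -900.8630 N

-1347.788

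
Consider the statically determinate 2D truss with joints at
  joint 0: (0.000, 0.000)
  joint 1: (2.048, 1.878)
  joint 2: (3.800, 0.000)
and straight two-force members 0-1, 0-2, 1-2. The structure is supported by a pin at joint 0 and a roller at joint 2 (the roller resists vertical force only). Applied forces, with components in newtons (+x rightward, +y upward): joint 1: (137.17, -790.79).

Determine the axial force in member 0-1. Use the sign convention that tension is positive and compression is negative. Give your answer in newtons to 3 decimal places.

N=3 nodes, M=3 members, R=3 reactions → 2N=6, M+R=6
member 0 (0-1): L=2.7787, (cx,cy)=(0.7370,0.6759)
member 1 (0-2): L=3.8000, (cx,cy)=(1.0000,0.0000)
member 2 (1-2): L=2.5683, (cx,cy)=(0.6822,-0.7312)
solve A·x = −loads:
  F[0-1] = -439.1548 N (compression)
  F[0-2] = +460.8423 N (tension)
  F[1-2] = -675.5715 N (compression)
  Rx@0 = -137.1700 N
  Ry@0 = +296.8050 N
  Ry@2 = +493.9850 N

-439.155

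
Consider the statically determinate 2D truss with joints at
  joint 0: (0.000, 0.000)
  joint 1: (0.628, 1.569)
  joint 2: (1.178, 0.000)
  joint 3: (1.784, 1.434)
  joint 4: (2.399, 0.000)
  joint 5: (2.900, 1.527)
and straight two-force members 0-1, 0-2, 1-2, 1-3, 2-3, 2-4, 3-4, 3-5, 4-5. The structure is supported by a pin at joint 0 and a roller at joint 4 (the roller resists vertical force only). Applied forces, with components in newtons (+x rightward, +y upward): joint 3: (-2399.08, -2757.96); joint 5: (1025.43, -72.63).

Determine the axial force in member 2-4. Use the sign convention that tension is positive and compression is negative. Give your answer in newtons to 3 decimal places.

459.118

N=6 nodes, M=9 members, R=3 reactions → 2N=12, M+R=12
member 0 (0-1): L=1.6900, (cx,cy)=(0.3716,0.9284)
member 1 (0-2): L=1.1780, (cx,cy)=(1.0000,0.0000)
member 2 (1-2): L=1.6626, (cx,cy)=(0.3308,-0.9437)
member 3 (1-3): L=1.1639, (cx,cy)=(0.9932,-0.1160)
member 4 (2-3): L=1.5568, (cx,cy)=(0.3893,0.9211)
member 5 (2-4): L=1.2210, (cx,cy)=(1.0000,0.0000)
member 6 (3-4): L=1.5603, (cx,cy)=(0.3942,-0.9190)
member 7 (3-5): L=1.1199, (cx,cy)=(0.9965,0.0830)
member 8 (4-5): L=1.6071, (cx,cy)=(0.3117,0.9502)
solve A·x = −loads:
  F[0-1] = -1586.8245 N (compression)
  F[0-2] = -783.9944 N (compression)
  F[1-2] = +1703.8095 N (tension)
  F[1-3] = -1161.1234 N (compression)
  F[2-3] = -1745.5611 N (compression)
  F[2-4] = +459.1177 N (tension)
  F[3-4] = -1300.1138 N (compression)
  F[3-5] = +1082.4931 N (tension)
  F[4-5] = -171.0503 N (compression)
  Rx@0 = +1373.6500 N
  Ry@0 = +1473.2000 N
  Ry@4 = +1357.3900 N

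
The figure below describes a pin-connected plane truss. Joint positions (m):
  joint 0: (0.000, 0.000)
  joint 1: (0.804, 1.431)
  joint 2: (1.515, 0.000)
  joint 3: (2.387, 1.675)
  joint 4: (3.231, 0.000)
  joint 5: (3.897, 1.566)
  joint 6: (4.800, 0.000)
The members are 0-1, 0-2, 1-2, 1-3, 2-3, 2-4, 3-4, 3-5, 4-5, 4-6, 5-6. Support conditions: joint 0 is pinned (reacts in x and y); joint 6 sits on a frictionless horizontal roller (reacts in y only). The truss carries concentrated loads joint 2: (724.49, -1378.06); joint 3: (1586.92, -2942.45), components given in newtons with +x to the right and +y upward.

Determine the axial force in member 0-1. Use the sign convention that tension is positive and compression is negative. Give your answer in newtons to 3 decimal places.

-2143.259

N=7 nodes, M=11 members, R=3 reactions → 2N=14, M+R=14
member 0 (0-1): L=1.6414, (cx,cy)=(0.4898,0.8718)
member 1 (0-2): L=1.5150, (cx,cy)=(1.0000,0.0000)
member 2 (1-2): L=1.5979, (cx,cy)=(0.4450,-0.8956)
member 3 (1-3): L=1.6017, (cx,cy)=(0.9883,0.1523)
member 4 (2-3): L=1.8884, (cx,cy)=(0.4618,0.8870)
member 5 (2-4): L=1.7160, (cx,cy)=(1.0000,0.0000)
member 6 (3-4): L=1.8756, (cx,cy)=(0.4500,-0.8930)
member 7 (3-5): L=1.5139, (cx,cy)=(0.9974,-0.0720)
member 8 (4-5): L=1.7017, (cx,cy)=(0.3914,0.9202)
member 9 (4-6): L=1.5690, (cx,cy)=(1.0000,0.0000)
member 10 (5-6): L=1.8077, (cx,cy)=(0.4995,-0.8663)
solve A·x = −loads:
  F[0-1] = -2143.2590 N (compression)
  F[0-2] = +3361.2368 N (tension)
  F[1-2] = +1770.2040 N (tension)
  F[1-3] = -1859.1952 N (compression)
  F[2-3] = -233.6501 N (compression)
  F[2-4] = +3532.3079 N (tension)
  F[3-4] = -2552.9982 N (compression)
  F[3-5] = -2389.7017 N (compression)
  F[4-5] = +2477.5403 N (tension)
  F[4-6] = +1413.8783 N (tension)
  F[5-6] = -2830.4122 N (compression)
  Rx@0 = -2311.4100 N
  Ry@0 = +1868.5350 N
  Ry@6 = +2451.9750 N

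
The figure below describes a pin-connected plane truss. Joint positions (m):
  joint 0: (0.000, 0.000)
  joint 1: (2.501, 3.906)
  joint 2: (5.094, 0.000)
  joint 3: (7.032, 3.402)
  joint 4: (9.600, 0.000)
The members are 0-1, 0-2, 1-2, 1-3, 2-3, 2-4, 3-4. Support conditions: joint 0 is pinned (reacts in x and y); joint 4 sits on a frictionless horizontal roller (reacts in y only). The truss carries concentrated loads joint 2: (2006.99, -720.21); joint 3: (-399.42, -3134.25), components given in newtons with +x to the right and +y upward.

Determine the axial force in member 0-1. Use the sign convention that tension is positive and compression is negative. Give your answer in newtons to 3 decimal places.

N=5 nodes, M=7 members, R=3 reactions → 2N=10, M+R=10
member 0 (0-1): L=4.6381, (cx,cy)=(0.5392,0.8422)
member 1 (0-2): L=5.0940, (cx,cy)=(1.0000,0.0000)
member 2 (1-2): L=4.6883, (cx,cy)=(0.5531,-0.8331)
member 3 (1-3): L=4.5589, (cx,cy)=(0.9939,-0.1106)
member 4 (2-3): L=3.9153, (cx,cy)=(0.4950,0.8689)
member 5 (2-4): L=4.5060, (cx,cy)=(1.0000,0.0000)
member 6 (3-4): L=4.2624, (cx,cy)=(0.6025,-0.7981)
solve A·x = −loads:
  F[0-1] = -1565.0331 N (compression)
  F[0-2] = +2451.4846 N (tension)
  F[1-2] = +1829.7777 N (tension)
  F[1-3] = -1867.3648 N (compression)
  F[2-3] = -925.5764 N (compression)
  F[2-4] = +1914.6434 N (tension)
  F[3-4] = -3177.9653 N (compression)
  Rx@0 = -1607.5700 N
  Ry@0 = +1318.0049 N
  Ry@4 = +2536.4551 N

-1565.033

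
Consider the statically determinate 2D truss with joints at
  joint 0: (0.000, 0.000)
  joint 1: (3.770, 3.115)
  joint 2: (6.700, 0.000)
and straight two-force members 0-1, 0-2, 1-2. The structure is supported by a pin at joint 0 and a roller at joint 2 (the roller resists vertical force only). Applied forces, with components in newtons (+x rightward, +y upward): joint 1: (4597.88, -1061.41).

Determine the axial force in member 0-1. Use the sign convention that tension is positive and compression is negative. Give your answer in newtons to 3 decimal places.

2627.324

N=3 nodes, M=3 members, R=3 reactions → 2N=6, M+R=6
member 0 (0-1): L=4.8904, (cx,cy)=(0.7709,0.6370)
member 1 (0-2): L=6.7000, (cx,cy)=(1.0000,0.0000)
member 2 (1-2): L=4.2765, (cx,cy)=(0.6851,-0.7284)
solve A·x = −loads:
  F[0-1] = +2627.3241 N (tension)
  F[0-2] = +2572.4857 N (tension)
  F[1-2] = -3754.6541 N (compression)
  Rx@0 = -4597.8800 N
  Ry@0 = -1673.5022 N
  Ry@2 = +2734.9122 N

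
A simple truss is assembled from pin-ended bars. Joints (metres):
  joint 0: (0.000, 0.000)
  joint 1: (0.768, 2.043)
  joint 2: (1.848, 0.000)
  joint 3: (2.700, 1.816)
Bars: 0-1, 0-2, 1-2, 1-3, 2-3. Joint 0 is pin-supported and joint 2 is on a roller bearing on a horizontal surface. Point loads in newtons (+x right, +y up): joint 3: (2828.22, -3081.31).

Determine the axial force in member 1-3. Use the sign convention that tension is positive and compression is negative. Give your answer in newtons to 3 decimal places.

4078.435

N=4 nodes, M=5 members, R=3 reactions → 2N=8, M+R=8
member 0 (0-1): L=2.1826, (cx,cy)=(0.3519,0.9360)
member 1 (0-2): L=1.8480, (cx,cy)=(1.0000,0.0000)
member 2 (1-2): L=2.3109, (cx,cy)=(0.4674,-0.8841)
member 3 (1-3): L=1.9453, (cx,cy)=(0.9932,-0.1167)
member 4 (2-3): L=2.0059, (cx,cy)=(0.4247,0.9053)
solve A·x = −loads:
  F[0-1] = +4486.7971 N (tension)
  F[0-2] = +1249.4216 N (tension)
  F[1-2] = -5288.9040 N (compression)
  F[1-3] = +4078.4353 N (tension)
  F[2-3] = -2877.8803 N (compression)
  Rx@0 = -2828.2200 N
  Ry@0 = -4199.8505 N
  Ry@2 = +7281.1605 N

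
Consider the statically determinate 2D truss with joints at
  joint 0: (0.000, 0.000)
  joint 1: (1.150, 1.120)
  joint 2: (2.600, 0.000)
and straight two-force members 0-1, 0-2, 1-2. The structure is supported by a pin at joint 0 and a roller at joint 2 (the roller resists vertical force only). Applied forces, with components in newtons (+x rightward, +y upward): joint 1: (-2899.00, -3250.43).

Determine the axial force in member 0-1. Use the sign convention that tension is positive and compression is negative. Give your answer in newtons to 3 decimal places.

-4388.041

N=3 nodes, M=3 members, R=3 reactions → 2N=6, M+R=6
member 0 (0-1): L=1.6053, (cx,cy)=(0.7164,0.6977)
member 1 (0-2): L=2.6000, (cx,cy)=(1.0000,0.0000)
member 2 (1-2): L=1.8322, (cx,cy)=(0.7914,-0.6113)
solve A·x = −loads:
  F[0-1] = -4388.0409 N (compression)
  F[0-2] = +244.5453 N (tension)
  F[1-2] = -309.0015 N (compression)
  Rx@0 = +2899.0000 N
  Ry@0 = +3061.5398 N
  Ry@2 = +188.8902 N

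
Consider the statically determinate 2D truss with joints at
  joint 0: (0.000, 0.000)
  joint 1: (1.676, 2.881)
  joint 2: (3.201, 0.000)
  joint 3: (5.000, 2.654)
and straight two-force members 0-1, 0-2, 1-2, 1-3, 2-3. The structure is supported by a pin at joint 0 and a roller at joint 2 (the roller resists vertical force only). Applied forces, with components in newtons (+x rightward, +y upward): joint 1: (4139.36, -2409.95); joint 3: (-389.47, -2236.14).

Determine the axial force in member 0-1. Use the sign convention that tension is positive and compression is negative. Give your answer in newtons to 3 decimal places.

N=4 nodes, M=5 members, R=3 reactions → 2N=8, M+R=8
member 0 (0-1): L=3.3330, (cx,cy)=(0.5028,0.8644)
member 1 (0-2): L=3.2010, (cx,cy)=(1.0000,0.0000)
member 2 (1-2): L=3.2597, (cx,cy)=(0.4678,-0.8838)
member 3 (1-3): L=3.3317, (cx,cy)=(0.9977,-0.0681)
member 4 (2-3): L=3.2063, (cx,cy)=(0.5611,0.8278)
solve A·x = −loads:
  F[0-1] = +4062.1657 N (tension)
  F[0-2] = +1707.2516 N (tension)
  F[1-2] = -6782.7379 N (compression)
  F[1-3] = +1078.9630 N (tension)
  F[2-3] = -2612.6416 N (compression)
  Rx@0 = -3749.8900 N
  Ry@0 = -3511.2418 N
  Ry@2 = +8157.3318 N

4062.166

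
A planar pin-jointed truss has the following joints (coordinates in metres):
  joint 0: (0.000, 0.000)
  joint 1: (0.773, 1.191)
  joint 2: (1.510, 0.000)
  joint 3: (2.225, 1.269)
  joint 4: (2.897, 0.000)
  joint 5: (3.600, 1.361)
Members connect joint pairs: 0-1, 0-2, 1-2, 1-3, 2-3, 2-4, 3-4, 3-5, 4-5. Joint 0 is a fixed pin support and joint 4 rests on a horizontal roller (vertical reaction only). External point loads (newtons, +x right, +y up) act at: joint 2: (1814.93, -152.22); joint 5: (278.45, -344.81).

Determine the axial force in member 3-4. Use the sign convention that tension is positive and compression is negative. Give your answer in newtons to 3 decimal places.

N=6 nodes, M=9 members, R=3 reactions → 2N=12, M+R=12
member 0 (0-1): L=1.4199, (cx,cy)=(0.5444,0.8388)
member 1 (0-2): L=1.5100, (cx,cy)=(1.0000,0.0000)
member 2 (1-2): L=1.4006, (cx,cy)=(0.5262,-0.8504)
member 3 (1-3): L=1.4541, (cx,cy)=(0.9986,0.0536)
member 4 (2-3): L=1.4566, (cx,cy)=(0.4909,0.8712)
member 5 (2-4): L=1.3870, (cx,cy)=(1.0000,0.0000)
member 6 (3-4): L=1.4359, (cx,cy)=(0.4680,-0.8837)
member 7 (3-5): L=1.3781, (cx,cy)=(0.9978,0.0668)
member 8 (4-5): L=1.5318, (cx,cy)=(0.4589,0.8885)
solve A·x = −loads:
  F[0-1] = +168.8212 N (tension)
  F[0-2] = +2001.4706 N (tension)
  F[1-2] = -155.5526 N (compression)
  F[1-3] = +174.0129 N (tension)
  F[2-3] = +326.5454 N (tension)
  F[2-4] = -55.6071 N (compression)
  F[3-4] = -296.6813 N (compression)
  F[3-5] = +473.9565 N (tension)
  F[4-5] = -423.7051 N (compression)
  Rx@0 = -2093.3800 N
  Ry@0 = -141.6095 N
  Ry@4 = +638.6395 N

-296.681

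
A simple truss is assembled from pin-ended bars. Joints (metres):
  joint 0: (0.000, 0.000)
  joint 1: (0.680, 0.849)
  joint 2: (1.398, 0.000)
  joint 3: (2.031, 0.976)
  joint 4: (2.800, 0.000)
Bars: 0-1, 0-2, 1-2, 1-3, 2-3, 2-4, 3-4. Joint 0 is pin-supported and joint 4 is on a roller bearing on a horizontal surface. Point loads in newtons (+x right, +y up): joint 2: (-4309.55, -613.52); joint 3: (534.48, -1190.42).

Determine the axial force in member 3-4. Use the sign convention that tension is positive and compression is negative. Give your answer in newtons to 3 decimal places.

-1726.468

N=5 nodes, M=7 members, R=3 reactions → 2N=10, M+R=10
member 0 (0-1): L=1.0878, (cx,cy)=(0.6251,0.7805)
member 1 (0-2): L=1.3980, (cx,cy)=(1.0000,0.0000)
member 2 (1-2): L=1.1119, (cx,cy)=(0.6457,-0.7636)
member 3 (1-3): L=1.3570, (cx,cy)=(0.9956,0.0936)
member 4 (2-3): L=1.1633, (cx,cy)=(0.5441,0.8390)
member 5 (2-4): L=1.4020, (cx,cy)=(1.0000,0.0000)
member 6 (3-4): L=1.2426, (cx,cy)=(0.6189,-0.7855)
solve A·x = −loads:
  F[0-1] = -573.7712 N (compression)
  F[0-2] = -3416.3807 N (compression)
  F[1-2] = +502.4095 N (tension)
  F[1-3] = -686.1272 N (compression)
  F[2-3] = +274.0211 N (tension)
  F[2-4] = +1068.4892 N (tension)
  F[3-4] = -1726.4681 N (compression)
  Rx@0 = +3775.0700 N
  Ry@0 = +447.8341 N
  Ry@4 = +1356.1059 N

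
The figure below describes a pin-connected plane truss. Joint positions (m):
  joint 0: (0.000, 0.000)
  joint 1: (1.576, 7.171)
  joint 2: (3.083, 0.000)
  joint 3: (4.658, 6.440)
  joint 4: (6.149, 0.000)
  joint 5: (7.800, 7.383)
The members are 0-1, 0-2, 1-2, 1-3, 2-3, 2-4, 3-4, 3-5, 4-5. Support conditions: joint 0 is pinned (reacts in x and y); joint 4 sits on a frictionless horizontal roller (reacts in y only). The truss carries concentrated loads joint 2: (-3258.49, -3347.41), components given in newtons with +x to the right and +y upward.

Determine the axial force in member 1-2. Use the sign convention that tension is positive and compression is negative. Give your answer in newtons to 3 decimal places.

N=6 nodes, M=9 members, R=3 reactions → 2N=12, M+R=12
member 0 (0-1): L=7.3421, (cx,cy)=(0.2147,0.9767)
member 1 (0-2): L=3.0830, (cx,cy)=(1.0000,0.0000)
member 2 (1-2): L=7.3276, (cx,cy)=(0.2057,-0.9786)
member 3 (1-3): L=3.1675, (cx,cy)=(0.9730,-0.2308)
member 4 (2-3): L=6.6298, (cx,cy)=(0.2376,0.9714)
member 5 (2-4): L=3.0660, (cx,cy)=(1.0000,0.0000)
member 6 (3-4): L=6.6103, (cx,cy)=(0.2256,-0.9742)
member 7 (3-5): L=3.2805, (cx,cy)=(0.9578,0.2875)
member 8 (4-5): L=7.5653, (cx,cy)=(0.2182,0.9759)
solve A·x = −loads:
  F[0-1] = -1708.9112 N (compression)
  F[0-2] = -2891.6700 N (compression)
  F[1-2] = +1888.5755 N (tension)
  F[1-3] = -776.1762 N (compression)
  F[2-3] = +1543.3897 N (tension)
  F[2-4] = +388.5704 N (tension)
  F[3-4] = -1722.7264 N (compression)
  F[3-5] = -0.0000 N (tension)
  F[4-5] = -0.0000 N (tension)
  Rx@0 = +3258.4900 N
  Ry@0 = +1669.0777 N
  Ry@4 = +1678.3323 N

1888.576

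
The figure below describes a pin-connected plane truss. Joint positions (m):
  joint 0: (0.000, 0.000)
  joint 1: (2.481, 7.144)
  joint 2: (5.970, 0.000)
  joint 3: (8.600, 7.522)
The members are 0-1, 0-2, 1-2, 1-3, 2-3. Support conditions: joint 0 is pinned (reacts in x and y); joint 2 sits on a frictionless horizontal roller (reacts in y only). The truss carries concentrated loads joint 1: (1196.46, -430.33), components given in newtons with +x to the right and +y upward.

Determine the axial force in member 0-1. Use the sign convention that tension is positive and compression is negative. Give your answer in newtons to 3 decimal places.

N=4 nodes, M=5 members, R=3 reactions → 2N=8, M+R=8
member 0 (0-1): L=7.5625, (cx,cy)=(0.3281,0.9447)
member 1 (0-2): L=5.9700, (cx,cy)=(1.0000,0.0000)
member 2 (1-2): L=7.9505, (cx,cy)=(0.4388,-0.8986)
member 3 (1-3): L=6.1307, (cx,cy)=(0.9981,0.0617)
member 4 (2-3): L=7.9685, (cx,cy)=(0.3300,0.9440)
solve A·x = −loads:
  F[0-1] = +1249.3967 N (tension)
  F[0-2] = +786.5778 N (tension)
  F[1-2] = -1792.3924 N (compression)
  F[1-3] = +0.0000 N (tension)
  F[2-3] = -0.0000 N (compression)
  Rx@0 = -1196.4600 N
  Ry@0 = -1180.2494 N
  Ry@2 = +1610.5794 N

1249.397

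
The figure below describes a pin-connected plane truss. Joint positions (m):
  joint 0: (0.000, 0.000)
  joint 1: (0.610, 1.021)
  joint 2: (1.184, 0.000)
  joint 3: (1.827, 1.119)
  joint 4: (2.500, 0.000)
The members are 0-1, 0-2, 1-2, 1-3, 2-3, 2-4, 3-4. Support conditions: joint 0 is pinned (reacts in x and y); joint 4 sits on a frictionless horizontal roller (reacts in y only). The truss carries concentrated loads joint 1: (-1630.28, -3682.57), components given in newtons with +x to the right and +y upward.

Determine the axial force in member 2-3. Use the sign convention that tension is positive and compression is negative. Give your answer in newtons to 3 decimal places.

295.083

N=5 nodes, M=7 members, R=3 reactions → 2N=10, M+R=10
member 0 (0-1): L=1.1893, (cx,cy)=(0.5129,0.8585)
member 1 (0-2): L=1.1840, (cx,cy)=(1.0000,0.0000)
member 2 (1-2): L=1.1713, (cx,cy)=(0.4901,-0.8717)
member 3 (1-3): L=1.2209, (cx,cy)=(0.9968,0.0803)
member 4 (2-3): L=1.2906, (cx,cy)=(0.4982,0.8670)
member 5 (2-4): L=1.3160, (cx,cy)=(1.0000,0.0000)
member 6 (3-4): L=1.3058, (cx,cy)=(0.5154,-0.8570)
solve A·x = −loads:
  F[0-1] = -4018.6449 N (compression)
  F[0-2] = +430.8325 N (tension)
  F[1-2] = -293.5119 N (compression)
  F[1-3] = -287.9235 N (compression)
  F[2-3] = +295.0829 N (tension)
  F[2-4] = +139.9772 N (tension)
  F[3-4] = -271.5914 N (compression)
  Rx@0 = +1630.2800 N
  Ry@0 = +3449.8293 N
  Ry@4 = +232.7407 N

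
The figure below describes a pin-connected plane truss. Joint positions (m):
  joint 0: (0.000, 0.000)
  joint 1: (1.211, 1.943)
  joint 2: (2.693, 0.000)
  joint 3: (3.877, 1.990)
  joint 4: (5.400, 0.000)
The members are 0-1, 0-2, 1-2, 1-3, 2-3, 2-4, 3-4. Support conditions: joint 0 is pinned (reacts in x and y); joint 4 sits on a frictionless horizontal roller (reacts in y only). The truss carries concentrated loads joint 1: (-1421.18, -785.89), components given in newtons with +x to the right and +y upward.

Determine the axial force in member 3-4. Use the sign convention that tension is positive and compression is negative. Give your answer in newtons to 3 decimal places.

N=5 nodes, M=7 members, R=3 reactions → 2N=10, M+R=10
member 0 (0-1): L=2.2895, (cx,cy)=(0.5289,0.8487)
member 1 (0-2): L=2.6930, (cx,cy)=(1.0000,0.0000)
member 2 (1-2): L=2.4437, (cx,cy)=(0.6065,-0.7951)
member 3 (1-3): L=2.6664, (cx,cy)=(0.9998,0.0176)
member 4 (2-3): L=2.3156, (cx,cy)=(0.5113,0.8594)
member 5 (2-4): L=2.7070, (cx,cy)=(1.0000,0.0000)
member 6 (3-4): L=2.5059, (cx,cy)=(0.6078,-0.7941)
solve A·x = −loads:
  F[0-1] = -1320.9157 N (compression)
  F[0-2] = -722.4969 N (compression)
  F[1-2] = +431.6878 N (tension)
  F[1-3] = +460.7660 N (tension)
  F[2-3] = -399.3988 N (compression)
  F[2-4] = -256.4751 N (compression)
  F[3-4] = +421.9999 N (tension)
  Rx@0 = +1421.1800 N
  Ry@0 = +1121.0085 N
  Ry@4 = -335.1185 N

422.000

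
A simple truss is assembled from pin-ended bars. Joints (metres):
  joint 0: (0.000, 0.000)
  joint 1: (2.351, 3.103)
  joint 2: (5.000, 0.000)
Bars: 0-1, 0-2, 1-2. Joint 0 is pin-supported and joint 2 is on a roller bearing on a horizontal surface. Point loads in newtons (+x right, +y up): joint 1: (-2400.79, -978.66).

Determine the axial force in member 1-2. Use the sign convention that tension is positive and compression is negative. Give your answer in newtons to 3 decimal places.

N=3 nodes, M=3 members, R=3 reactions → 2N=6, M+R=6
member 0 (0-1): L=3.8930, (cx,cy)=(0.6039,0.7971)
member 1 (0-2): L=5.0000, (cx,cy)=(1.0000,0.0000)
member 2 (1-2): L=4.0799, (cx,cy)=(0.6493,-0.7606)
solve A·x = −loads:
  F[0-1] = -2519.7838 N (compression)
  F[0-2] = -879.0995 N (compression)
  F[1-2] = +1353.9684 N (tension)
  Rx@0 = +2400.7900 N
  Ry@0 = +2008.4243 N
  Ry@2 = -1029.7643 N

1353.968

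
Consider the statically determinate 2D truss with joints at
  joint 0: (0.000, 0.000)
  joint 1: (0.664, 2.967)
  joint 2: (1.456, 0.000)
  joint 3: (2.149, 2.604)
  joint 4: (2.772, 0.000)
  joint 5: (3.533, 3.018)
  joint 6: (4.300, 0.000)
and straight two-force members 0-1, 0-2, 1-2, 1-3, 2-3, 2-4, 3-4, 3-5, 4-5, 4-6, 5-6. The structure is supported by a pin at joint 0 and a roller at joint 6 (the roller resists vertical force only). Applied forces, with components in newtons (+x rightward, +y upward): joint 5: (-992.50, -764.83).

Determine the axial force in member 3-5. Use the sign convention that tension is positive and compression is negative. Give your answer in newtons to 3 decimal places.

-863.771

N=7 nodes, M=11 members, R=3 reactions → 2N=14, M+R=14
member 0 (0-1): L=3.0404, (cx,cy)=(0.2184,0.9759)
member 1 (0-2): L=1.4560, (cx,cy)=(1.0000,0.0000)
member 2 (1-2): L=3.0709, (cx,cy)=(0.2579,-0.9662)
member 3 (1-3): L=1.5287, (cx,cy)=(0.9714,-0.2375)
member 4 (2-3): L=2.6946, (cx,cy)=(0.2572,0.9664)
member 5 (2-4): L=1.3160, (cx,cy)=(1.0000,0.0000)
member 6 (3-4): L=2.6775, (cx,cy)=(0.2327,-0.9726)
member 7 (3-5): L=1.4446, (cx,cy)=(0.9581,0.2866)
member 8 (4-5): L=3.1125, (cx,cy)=(0.2445,0.9696)
member 9 (4-6): L=1.5280, (cx,cy)=(1.0000,0.0000)
member 10 (5-6): L=3.1139, (cx,cy)=(0.2463,-0.9692)
solve A·x = −loads:
  F[0-1] = -853.6266 N (compression)
  F[0-2] = -806.0740 N (compression)
  F[1-2] = +972.8335 N (tension)
  F[1-3] = -450.2016 N (compression)
  F[2-3] = -972.6381 N (compression)
  F[2-4] = -305.0339 N (compression)
  F[3-4] = +601.9994 N (tension)
  F[3-5] = -863.7710 N (compression)
  F[4-5] = -603.8024 N (compression)
  F[4-6] = -17.3301 N (compression)
  F[5-6] = +70.3585 N (tension)
  Rx@0 = +992.5000 N
  Ry@0 = +833.0208 N
  Ry@6 = -68.1908 N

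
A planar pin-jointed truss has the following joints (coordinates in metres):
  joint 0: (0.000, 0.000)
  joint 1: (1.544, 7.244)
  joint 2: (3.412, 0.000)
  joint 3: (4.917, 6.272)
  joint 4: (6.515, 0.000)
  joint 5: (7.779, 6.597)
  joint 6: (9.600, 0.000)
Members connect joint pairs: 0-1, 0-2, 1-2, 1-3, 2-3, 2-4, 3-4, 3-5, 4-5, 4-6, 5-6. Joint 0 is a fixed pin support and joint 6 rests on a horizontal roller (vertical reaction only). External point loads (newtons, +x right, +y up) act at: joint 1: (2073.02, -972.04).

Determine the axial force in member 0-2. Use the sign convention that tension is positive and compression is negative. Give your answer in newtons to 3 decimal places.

N=7 nodes, M=11 members, R=3 reactions → 2N=14, M+R=14
member 0 (0-1): L=7.4067, (cx,cy)=(0.2085,0.9780)
member 1 (0-2): L=3.4120, (cx,cy)=(1.0000,0.0000)
member 2 (1-2): L=7.4810, (cx,cy)=(0.2497,-0.9683)
member 3 (1-3): L=3.5103, (cx,cy)=(0.9609,-0.2769)
member 4 (2-3): L=6.4500, (cx,cy)=(0.2333,0.9724)
member 5 (2-4): L=3.1030, (cx,cy)=(1.0000,0.0000)
member 6 (3-4): L=6.4724, (cx,cy)=(0.2469,-0.9690)
member 7 (3-5): L=2.8804, (cx,cy)=(0.9936,0.1128)
member 8 (4-5): L=6.7170, (cx,cy)=(0.1882,0.9821)
member 9 (4-6): L=3.0850, (cx,cy)=(1.0000,0.0000)
member 10 (5-6): L=6.8437, (cx,cy)=(0.2661,-0.9639)
solve A·x = −loads:
  F[0-1] = +765.3773 N (tension)
  F[0-2] = +1913.4699 N (tension)
  F[1-2] = -1304.3728 N (compression)
  F[1-3] = -1652.3792 N (compression)
  F[2-3] = +1298.9081 N (tension)
  F[2-4] = +1284.6911 N (tension)
  F[3-4] = -1871.9568 N (compression)
  F[3-5] = -827.7995 N (compression)
  F[4-5] = +1847.0021 N (tension)
  F[4-6] = +474.9458 N (tension)
  F[5-6] = -1784.9503 N (compression)
  Rx@0 = -2073.0200 N
  Ry@0 = -748.5628 N
  Ry@6 = +1720.6028 N

1913.470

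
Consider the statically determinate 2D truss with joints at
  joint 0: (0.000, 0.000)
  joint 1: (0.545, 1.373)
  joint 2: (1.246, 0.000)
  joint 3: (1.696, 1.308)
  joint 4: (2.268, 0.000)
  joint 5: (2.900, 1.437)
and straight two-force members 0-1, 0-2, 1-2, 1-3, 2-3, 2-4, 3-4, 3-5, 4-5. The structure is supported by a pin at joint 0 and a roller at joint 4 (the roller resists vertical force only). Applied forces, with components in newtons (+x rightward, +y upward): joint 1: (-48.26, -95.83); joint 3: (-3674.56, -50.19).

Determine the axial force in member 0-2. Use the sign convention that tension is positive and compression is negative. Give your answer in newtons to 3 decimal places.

-2836.107

N=6 nodes, M=9 members, R=3 reactions → 2N=12, M+R=12
member 0 (0-1): L=1.4772, (cx,cy)=(0.3689,0.9295)
member 1 (0-2): L=1.2460, (cx,cy)=(1.0000,0.0000)
member 2 (1-2): L=1.5416, (cx,cy)=(0.4547,-0.8906)
member 3 (1-3): L=1.1528, (cx,cy)=(0.9984,-0.0564)
member 4 (2-3): L=1.3832, (cx,cy)=(0.3253,0.9456)
member 5 (2-4): L=1.0220, (cx,cy)=(1.0000,0.0000)
member 6 (3-4): L=1.4276, (cx,cy)=(0.4007,-0.9162)
member 7 (3-5): L=1.2109, (cx,cy)=(0.9943,0.1065)
member 8 (4-5): L=1.5698, (cx,cy)=(0.4026,0.9154)
solve A·x = −loads:
  F[0-1] = -2403.4184 N (compression)
  F[0-2] = -2836.1068 N (compression)
  F[1-2] = +2526.5928 N (tension)
  F[1-3] = -1990.5181 N (compression)
  F[2-3] = -2379.7164 N (compression)
  F[2-4] = -913.0338 N (compression)
  F[3-4] = +2278.7571 N (tension)
  F[3-5] = +0.0000 N (tension)
  F[4-5] = -0.0000 N (compression)
  Rx@0 = +3722.8200 N
  Ry@0 = +2233.8665 N
  Ry@4 = -2087.8465 N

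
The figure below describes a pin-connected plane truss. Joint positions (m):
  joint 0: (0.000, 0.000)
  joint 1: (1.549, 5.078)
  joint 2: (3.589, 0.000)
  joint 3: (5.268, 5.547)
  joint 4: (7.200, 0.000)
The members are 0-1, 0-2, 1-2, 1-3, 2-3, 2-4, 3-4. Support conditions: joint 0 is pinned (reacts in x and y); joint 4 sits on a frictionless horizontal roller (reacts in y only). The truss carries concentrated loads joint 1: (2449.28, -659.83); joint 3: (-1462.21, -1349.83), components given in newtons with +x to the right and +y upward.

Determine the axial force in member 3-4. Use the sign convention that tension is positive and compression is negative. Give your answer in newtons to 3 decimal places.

-1832.452

N=5 nodes, M=7 members, R=3 reactions → 2N=10, M+R=10
member 0 (0-1): L=5.3090, (cx,cy)=(0.2918,0.9565)
member 1 (0-2): L=3.5890, (cx,cy)=(1.0000,0.0000)
member 2 (1-2): L=5.4724, (cx,cy)=(0.3728,-0.9279)
member 3 (1-3): L=3.7485, (cx,cy)=(0.9921,0.1251)
member 4 (2-3): L=5.7955, (cx,cy)=(0.2897,0.9571)
member 5 (2-4): L=3.6110, (cx,cy)=(1.0000,0.0000)
member 6 (3-4): L=5.8738, (cx,cy)=(0.3289,-0.9444)
solve A·x = −loads:
  F[0-1] = -291.8669 N (compression)
  F[0-2] = +1072.2276 N (tension)
  F[1-2] = -718.2845 N (compression)
  F[1-3] = -2284.6310 N (compression)
  F[2-3] = +696.3749 N (tension)
  F[2-4] = +602.7243 N (tension)
  F[3-4] = -1832.4521 N (compression)
  Rx@0 = -987.0700 N
  Ry@0 = +279.1675 N
  Ry@4 = +1730.4925 N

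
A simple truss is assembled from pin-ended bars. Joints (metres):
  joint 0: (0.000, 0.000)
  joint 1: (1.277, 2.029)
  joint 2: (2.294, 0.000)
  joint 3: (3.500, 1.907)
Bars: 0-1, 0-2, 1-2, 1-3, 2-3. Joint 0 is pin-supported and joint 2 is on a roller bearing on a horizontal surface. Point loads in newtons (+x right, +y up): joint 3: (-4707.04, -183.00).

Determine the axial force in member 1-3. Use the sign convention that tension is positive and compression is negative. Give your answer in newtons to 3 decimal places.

N=4 nodes, M=5 members, R=3 reactions → 2N=8, M+R=8
member 0 (0-1): L=2.3974, (cx,cy)=(0.5327,0.8463)
member 1 (0-2): L=2.2940, (cx,cy)=(1.0000,0.0000)
member 2 (1-2): L=2.2696, (cx,cy)=(0.4481,-0.8940)
member 3 (1-3): L=2.2263, (cx,cy)=(0.9985,-0.0548)
member 4 (2-3): L=2.2563, (cx,cy)=(0.5345,0.8452)
solve A·x = −loads:
  F[0-1] = -4509.7653 N (compression)
  F[0-2] = -2304.8757 N (compression)
  F[1-2] = +4541.7638 N (tension)
  F[1-3] = -4443.9814 N (compression)
  F[2-3] = -504.6575 N (compression)
  Rx@0 = +4707.0400 N
  Ry@0 = +3816.7512 N
  Ry@2 = -3633.7512 N

-4443.981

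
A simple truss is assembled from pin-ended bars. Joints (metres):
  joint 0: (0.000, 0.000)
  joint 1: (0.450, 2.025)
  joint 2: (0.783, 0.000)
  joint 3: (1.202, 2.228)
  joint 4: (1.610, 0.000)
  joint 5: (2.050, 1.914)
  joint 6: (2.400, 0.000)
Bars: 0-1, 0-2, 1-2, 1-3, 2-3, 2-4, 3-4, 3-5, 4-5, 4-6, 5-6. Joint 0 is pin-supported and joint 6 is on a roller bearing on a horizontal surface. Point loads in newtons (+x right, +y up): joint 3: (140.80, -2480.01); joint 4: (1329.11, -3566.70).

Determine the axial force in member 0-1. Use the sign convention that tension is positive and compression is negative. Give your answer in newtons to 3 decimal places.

N=7 nodes, M=11 members, R=3 reactions → 2N=14, M+R=14
member 0 (0-1): L=2.0744, (cx,cy)=(0.2169,0.9762)
member 1 (0-2): L=0.7830, (cx,cy)=(1.0000,0.0000)
member 2 (1-2): L=2.0522, (cx,cy)=(0.1623,-0.9867)
member 3 (1-3): L=0.7789, (cx,cy)=(0.9654,0.2606)
member 4 (2-3): L=2.2671, (cx,cy)=(0.1848,0.9828)
member 5 (2-4): L=0.8270, (cx,cy)=(1.0000,0.0000)
member 6 (3-4): L=2.2650, (cx,cy)=(0.1801,-0.9836)
member 7 (3-5): L=0.9043, (cx,cy)=(0.9378,-0.3472)
member 8 (4-5): L=1.9639, (cx,cy)=(0.2240,0.9746)
member 9 (4-6): L=0.7900, (cx,cy)=(1.0000,0.0000)
member 10 (5-6): L=1.9457, (cx,cy)=(0.1799,-0.9837)
solve A·x = −loads:
  F[0-1] = -2336.9166 N (compression)
  F[0-2] = +1976.8584 N (tension)
  F[1-2] = +2080.8484 N (tension)
  F[1-3] = -874.8298 N (compression)
  F[2-3] = -2089.2649 N (compression)
  F[2-4] = +2700.6478 N (tension)
  F[3-4] = +337.1141 N (tension)
  F[3-5] = -1527.2971 N (compression)
  F[4-5] = +3319.4825 N (tension)
  F[4-6] = +688.5605 N (tension)
  F[5-6] = -3827.8807 N (compression)
  Rx@0 = -1469.9100 N
  Ry@0 = +2281.2677 N
  Ry@6 = +3765.4423 N

-2336.917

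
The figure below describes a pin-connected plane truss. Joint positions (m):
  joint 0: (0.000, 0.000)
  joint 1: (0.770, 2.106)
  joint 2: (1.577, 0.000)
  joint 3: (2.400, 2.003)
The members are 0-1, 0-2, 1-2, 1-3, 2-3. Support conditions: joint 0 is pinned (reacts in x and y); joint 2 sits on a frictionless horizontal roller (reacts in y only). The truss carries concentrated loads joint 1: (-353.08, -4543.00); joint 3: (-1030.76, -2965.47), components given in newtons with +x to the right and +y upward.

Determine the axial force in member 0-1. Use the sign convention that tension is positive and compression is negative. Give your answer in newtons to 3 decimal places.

N=4 nodes, M=5 members, R=3 reactions → 2N=8, M+R=8
member 0 (0-1): L=2.2424, (cx,cy)=(0.3434,0.9392)
member 1 (0-2): L=1.5770, (cx,cy)=(1.0000,0.0000)
member 2 (1-2): L=2.2553, (cx,cy)=(0.3578,-0.9338)
member 3 (1-3): L=1.6333, (cx,cy)=(0.9980,-0.0631)
member 4 (2-3): L=2.1655, (cx,cy)=(0.3801,0.9250)
solve A·x = −loads:
  F[0-1] = -2723.5148 N (compression)
  F[0-2] = -448.6132 N (compression)
  F[1-2] = -2138.2254 N (compression)
  F[1-3] = +183.3180 N (tension)
  F[2-3] = -3193.5370 N (compression)
  Rx@0 = +1383.8400 N
  Ry@0 = +2557.9061 N
  Ry@2 = +4950.5639 N

-2723.515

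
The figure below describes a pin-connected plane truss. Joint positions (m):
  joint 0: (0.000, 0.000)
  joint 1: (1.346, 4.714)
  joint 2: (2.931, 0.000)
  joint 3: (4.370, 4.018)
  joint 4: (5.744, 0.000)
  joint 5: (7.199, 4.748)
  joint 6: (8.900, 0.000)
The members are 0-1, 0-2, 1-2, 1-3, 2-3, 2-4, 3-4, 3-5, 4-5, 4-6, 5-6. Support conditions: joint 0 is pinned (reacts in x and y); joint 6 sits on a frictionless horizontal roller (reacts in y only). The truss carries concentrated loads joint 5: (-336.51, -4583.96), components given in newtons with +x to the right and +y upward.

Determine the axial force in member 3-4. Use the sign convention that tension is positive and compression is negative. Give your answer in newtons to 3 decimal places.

737.464

N=7 nodes, M=11 members, R=3 reactions → 2N=14, M+R=14
member 0 (0-1): L=4.9024, (cx,cy)=(0.2746,0.9616)
member 1 (0-2): L=2.9310, (cx,cy)=(1.0000,0.0000)
member 2 (1-2): L=4.9733, (cx,cy)=(0.3187,-0.9479)
member 3 (1-3): L=3.1031, (cx,cy)=(0.9745,-0.2243)
member 4 (2-3): L=4.2679, (cx,cy)=(0.3372,0.9414)
member 5 (2-4): L=2.8130, (cx,cy)=(1.0000,0.0000)
member 6 (3-4): L=4.2464, (cx,cy)=(0.3236,-0.9462)
member 7 (3-5): L=2.9217, (cx,cy)=(0.9683,0.2499)
member 8 (4-5): L=4.9659, (cx,cy)=(0.2930,0.9561)
member 9 (4-6): L=3.1560, (cx,cy)=(1.0000,0.0000)
member 10 (5-6): L=5.0435, (cx,cy)=(0.3373,-0.9414)
solve A·x = −loads:
  F[0-1] = -1097.8142 N (compression)
  F[0-2] = -35.0947 N (compression)
  F[1-2] = +1286.4418 N (tension)
  F[1-3] = -730.0036 N (compression)
  F[2-3] = -1295.2022 N (compression)
  F[2-4] = +811.5942 N (tension)
  F[3-4] = +737.4645 N (tension)
  F[3-5] = -1432.1462 N (compression)
  F[4-5] = -729.8224 N (compression)
  F[4-6] = +1264.0474 N (tension)
  F[5-6] = -3747.9276 N (compression)
  Rx@0 = +336.5100 N
  Ry@0 = +1055.6253 N
  Ry@6 = +3528.3347 N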